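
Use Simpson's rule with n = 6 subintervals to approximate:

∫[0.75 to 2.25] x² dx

f(x) = x²
a = 0.75, b = 2.25, n = 6
h = (b - a)/n = 0.250000

Simpson's rule: (h/3)[f(x₀) + 4f(x₁) + 2f(x₂) + ... + f(xₙ)]

x_0 = 0.7500, f(x_0) = 0.562500, coefficient = 1
x_1 = 1.0000, f(x_1) = 1.000000, coefficient = 4
x_2 = 1.2500, f(x_2) = 1.562500, coefficient = 2
x_3 = 1.5000, f(x_3) = 2.250000, coefficient = 4
x_4 = 1.7500, f(x_4) = 3.062500, coefficient = 2
x_5 = 2.0000, f(x_5) = 4.000000, coefficient = 4
x_6 = 2.2500, f(x_6) = 5.062500, coefficient = 1

I ≈ (0.250000/3) × 43.875000 = 3.656250
Exact value: 3.656250
Error: 0.000000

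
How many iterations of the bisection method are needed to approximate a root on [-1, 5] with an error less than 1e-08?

We need (b-a)/2^n ≤ 1e-08
(5 - (-1))/2^n ≤ 1e-08
6/2^n ≤ 1e-08
2^n ≥ 600000000
n ≥ log₂(600000000) = 29.16
n ≥ 30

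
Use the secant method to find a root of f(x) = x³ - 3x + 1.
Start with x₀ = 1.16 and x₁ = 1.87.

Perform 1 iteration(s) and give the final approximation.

f(x) = x³ - 3x + 1
x₀ = 1.16, x₁ = 1.87

Secant formula: x_{n+1} = x_n - f(x_n)(x_n - x_{n-1})/(f(x_n) - f(x_{n-1}))

Iteration 1:
  f(1.160000) = -0.919104
  f(1.870000) = 1.929203
  x_2 = 1.870000 - 1.929203×(1.870000 - 1.160000)/(1.929203 - (-0.919104))
       = 1.389106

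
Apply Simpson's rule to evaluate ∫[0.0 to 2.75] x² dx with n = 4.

f(x) = x²
a = 0.0, b = 2.75, n = 4
h = (b - a)/n = 0.687500

Simpson's rule: (h/3)[f(x₀) + 4f(x₁) + 2f(x₂) + ... + f(xₙ)]

x_0 = 0.0000, f(x_0) = 0.000000, coefficient = 1
x_1 = 0.6875, f(x_1) = 0.472656, coefficient = 4
x_2 = 1.3750, f(x_2) = 1.890625, coefficient = 2
x_3 = 2.0625, f(x_3) = 4.253906, coefficient = 4
x_4 = 2.7500, f(x_4) = 7.562500, coefficient = 1

I ≈ (0.687500/3) × 30.250000 = 6.932292
Exact value: 6.932292
Error: 0.000000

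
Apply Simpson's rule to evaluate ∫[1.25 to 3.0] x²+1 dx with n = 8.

f(x) = x²+1
a = 1.25, b = 3.0, n = 8
h = (b - a)/n = 0.218750

Simpson's rule: (h/3)[f(x₀) + 4f(x₁) + 2f(x₂) + ... + f(xₙ)]

x_0 = 1.2500, f(x_0) = 2.562500, coefficient = 1
x_1 = 1.4688, f(x_1) = 3.157227, coefficient = 4
x_2 = 1.6875, f(x_2) = 3.847656, coefficient = 2
x_3 = 1.9062, f(x_3) = 4.633789, coefficient = 4
x_4 = 2.1250, f(x_4) = 5.515625, coefficient = 2
x_5 = 2.3438, f(x_5) = 6.493164, coefficient = 4
x_6 = 2.5625, f(x_6) = 7.566406, coefficient = 2
x_7 = 2.7812, f(x_7) = 8.735352, coefficient = 4
x_8 = 3.0000, f(x_8) = 10.000000, coefficient = 1

I ≈ (0.218750/3) × 138.500000 = 10.098958
Exact value: 10.098958
Error: 0.000000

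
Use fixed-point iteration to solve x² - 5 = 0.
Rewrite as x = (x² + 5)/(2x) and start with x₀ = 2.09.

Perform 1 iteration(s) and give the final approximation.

Equation: x² - 5 = 0
Fixed-point form: x = (x² + 5)/(2x)
x₀ = 2.09

x_1 = g(2.090000) = 2.241172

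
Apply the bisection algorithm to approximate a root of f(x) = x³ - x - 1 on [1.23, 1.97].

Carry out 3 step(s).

f(x) = x³ - x - 1
Initial interval: [1.23, 1.97]

Iteration 1:
  c_1 = (1.230000 + 1.970000)/2 = 1.600000
  f(c_1) = f(1.600000) = 1.496000
  f(a) × f(c) < 0, new interval: [1.230000, 1.600000]
Iteration 2:
  c_2 = (1.230000 + 1.600000)/2 = 1.415000
  f(c_2) = f(1.415000) = 0.418148
  f(a) × f(c) < 0, new interval: [1.230000, 1.415000]
Iteration 3:
  c_3 = (1.230000 + 1.415000)/2 = 1.322500
  f(c_3) = f(1.322500) = -0.009439
  f(a) × f(c) ≥ 0, new interval: [1.322500, 1.415000]

After 3 iteration(s), the approximation is c_3 = 1.322500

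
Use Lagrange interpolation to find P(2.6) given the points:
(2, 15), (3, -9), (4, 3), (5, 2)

Lagrange interpolation formula:
P(x) = Σ yᵢ × Lᵢ(x)
where Lᵢ(x) = Π_{j≠i} (x - xⱼ)/(xᵢ - xⱼ)

L_0(2.6) = (2.6 - 3)/(2 - 3) × (2.6 - 4)/(2 - 4) × (2.6 - 5)/(2 - 5) = 0.224000
L_1(2.6) = (2.6 - 2)/(3 - 2) × (2.6 - 4)/(3 - 4) × (2.6 - 5)/(3 - 5) = 1.008000
L_2(2.6) = (2.6 - 2)/(4 - 2) × (2.6 - 3)/(4 - 3) × (2.6 - 5)/(4 - 5) = -0.288000
L_3(2.6) = (2.6 - 2)/(5 - 2) × (2.6 - 3)/(5 - 3) × (2.6 - 4)/(5 - 4) = 0.056000

P(2.6) = 15×L_0(2.6) + (-9)×L_1(2.6) + 3×L_2(2.6) + 2×L_3(2.6)
P(2.6) = -6.464000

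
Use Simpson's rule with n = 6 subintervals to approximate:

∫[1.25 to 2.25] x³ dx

f(x) = x³
a = 1.25, b = 2.25, n = 6
h = (b - a)/n = 0.166667

Simpson's rule: (h/3)[f(x₀) + 4f(x₁) + 2f(x₂) + ... + f(xₙ)]

x_0 = 1.2500, f(x_0) = 1.953125, coefficient = 1
x_1 = 1.4167, f(x_1) = 2.843171, coefficient = 4
x_2 = 1.5833, f(x_2) = 3.969329, coefficient = 2
x_3 = 1.7500, f(x_3) = 5.359375, coefficient = 4
x_4 = 1.9167, f(x_4) = 7.041088, coefficient = 2
x_5 = 2.0833, f(x_5) = 9.042245, coefficient = 4
x_6 = 2.2500, f(x_6) = 11.390625, coefficient = 1

I ≈ (0.166667/3) × 104.343750 = 5.796875
Exact value: 5.796875
Error: 0.000000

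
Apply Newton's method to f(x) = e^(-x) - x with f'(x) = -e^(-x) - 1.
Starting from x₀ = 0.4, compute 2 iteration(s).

f(x) = e^(-x) - x
f'(x) = -e^(-x) - 1
x₀ = 0.4

Newton-Raphson formula: x_{n+1} = x_n - f(x_n)/f'(x_n)

Iteration 1:
  f(0.400000) = 0.270320
  f'(0.400000) = -1.670320
  x_1 = 0.400000 - 0.270320/(-1.670320) = 0.561837
Iteration 2:
  f(0.561837) = 0.008323
  f'(0.561837) = -1.570161
  x_2 = 0.561837 - 0.008323/(-1.570161) = 0.567138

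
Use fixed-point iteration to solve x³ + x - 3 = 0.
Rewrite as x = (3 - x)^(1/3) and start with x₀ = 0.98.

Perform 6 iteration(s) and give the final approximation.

Equation: x³ + x - 3 = 0
Fixed-point form: x = (3 - x)^(1/3)
x₀ = 0.98

x_1 = g(0.980000) = 1.264107
x_2 = g(1.264107) = 1.201824
x_3 = g(1.201824) = 1.216029
x_4 = g(1.216029) = 1.212819
x_5 = g(1.212819) = 1.213546
x_6 = g(1.213546) = 1.213381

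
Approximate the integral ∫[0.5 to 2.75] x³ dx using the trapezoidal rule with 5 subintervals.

f(x) = x³
a = 0.5, b = 2.75, n = 5
h = (b - a)/n = 0.450000

Trapezoidal rule: (h/2)[f(x₀) + 2f(x₁) + 2f(x₂) + ... + f(xₙ)]

x_0 = 0.5000, f(x_0) = 0.125000, coefficient = 1
x_1 = 0.9500, f(x_1) = 0.857375, coefficient = 2
x_2 = 1.4000, f(x_2) = 2.744000, coefficient = 2
x_3 = 1.8500, f(x_3) = 6.331625, coefficient = 2
x_4 = 2.3000, f(x_4) = 12.167000, coefficient = 2
x_5 = 2.7500, f(x_5) = 20.796875, coefficient = 1

I ≈ (0.450000/2) × 65.121875 = 14.652422
Exact value: 14.282227
Error: 0.370195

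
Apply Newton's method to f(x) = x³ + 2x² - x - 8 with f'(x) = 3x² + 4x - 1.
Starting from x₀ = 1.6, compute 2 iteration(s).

f(x) = x³ + 2x² - x - 8
f'(x) = 3x² + 4x - 1
x₀ = 1.6

Newton-Raphson formula: x_{n+1} = x_n - f(x_n)/f'(x_n)

Iteration 1:
  f(1.600000) = -0.384000
  f'(1.600000) = 13.080000
  x_1 = 1.600000 - (-0.384000)/13.080000 = 1.629358
Iteration 2:
  f(1.629358) = 0.005886
  f'(1.629358) = 13.481852
  x_2 = 1.629358 - 0.005886/13.481852 = 1.628921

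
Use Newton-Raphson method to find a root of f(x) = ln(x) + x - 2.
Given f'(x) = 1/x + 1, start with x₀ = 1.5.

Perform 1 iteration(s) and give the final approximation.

f(x) = ln(x) + x - 2
f'(x) = 1/x + 1
x₀ = 1.5

Newton-Raphson formula: x_{n+1} = x_n - f(x_n)/f'(x_n)

Iteration 1:
  f(1.500000) = -0.094535
  f'(1.500000) = 1.666667
  x_1 = 1.500000 - (-0.094535)/1.666667 = 1.556721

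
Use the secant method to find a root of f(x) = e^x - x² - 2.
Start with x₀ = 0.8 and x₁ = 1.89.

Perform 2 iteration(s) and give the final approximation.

f(x) = e^x - x² - 2
x₀ = 0.8, x₁ = 1.89

Secant formula: x_{n+1} = x_n - f(x_n)(x_n - x_{n-1})/(f(x_n) - f(x_{n-1}))

Iteration 1:
  f(0.800000) = -0.414459
  f(1.890000) = 1.047269
  x_2 = 1.890000 - 1.047269×(1.890000 - 0.800000)/(1.047269 - (-0.414459))
       = 1.109059
Iteration 2:
  f(1.890000) = 1.047269
  f(1.109059) = -0.198507
  x_3 = 1.109059 - (-0.198507)×(1.109059 - 1.890000)/(-0.198507 - 1.047269)
       = 1.233498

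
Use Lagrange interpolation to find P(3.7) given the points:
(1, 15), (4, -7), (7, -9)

Lagrange interpolation formula:
P(x) = Σ yᵢ × Lᵢ(x)
where Lᵢ(x) = Π_{j≠i} (x - xⱼ)/(xᵢ - xⱼ)

L_0(3.7) = (3.7 - 4)/(1 - 4) × (3.7 - 7)/(1 - 7) = 0.055000
L_1(3.7) = (3.7 - 1)/(4 - 1) × (3.7 - 7)/(4 - 7) = 0.990000
L_2(3.7) = (3.7 - 1)/(7 - 1) × (3.7 - 4)/(7 - 4) = -0.045000

P(3.7) = 15×L_0(3.7) + (-7)×L_1(3.7) + (-9)×L_2(3.7)
P(3.7) = -5.700000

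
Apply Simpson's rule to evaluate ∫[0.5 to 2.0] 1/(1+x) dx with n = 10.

f(x) = 1/(1+x)
a = 0.5, b = 2.0, n = 10
h = (b - a)/n = 0.150000

Simpson's rule: (h/3)[f(x₀) + 4f(x₁) + 2f(x₂) + ... + f(xₙ)]

x_0 = 0.5000, f(x_0) = 0.666667, coefficient = 1
x_1 = 0.6500, f(x_1) = 0.606061, coefficient = 4
x_2 = 0.8000, f(x_2) = 0.555556, coefficient = 2
x_3 = 0.9500, f(x_3) = 0.512821, coefficient = 4
x_4 = 1.1000, f(x_4) = 0.476190, coefficient = 2
x_5 = 1.2500, f(x_5) = 0.444444, coefficient = 4
x_6 = 1.4000, f(x_6) = 0.416667, coefficient = 2
x_7 = 1.5500, f(x_7) = 0.392157, coefficient = 4
x_8 = 1.7000, f(x_8) = 0.370370, coefficient = 2
x_9 = 1.8500, f(x_9) = 0.350877, coefficient = 4
x_10 = 2.0000, f(x_10) = 0.333333, coefficient = 1

I ≈ (0.150000/3) × 13.863005 = 0.693150
Exact value: 0.693147
Error: 0.000003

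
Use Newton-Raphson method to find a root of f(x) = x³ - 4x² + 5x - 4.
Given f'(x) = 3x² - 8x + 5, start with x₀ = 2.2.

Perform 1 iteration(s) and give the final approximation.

f(x) = x³ - 4x² + 5x - 4
f'(x) = 3x² - 8x + 5
x₀ = 2.2

Newton-Raphson formula: x_{n+1} = x_n - f(x_n)/f'(x_n)

Iteration 1:
  f(2.200000) = -1.712000
  f'(2.200000) = 1.920000
  x_1 = 2.200000 - (-1.712000)/1.920000 = 3.091667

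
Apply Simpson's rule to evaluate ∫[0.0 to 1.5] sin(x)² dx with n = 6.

f(x) = sin(x)²
a = 0.0, b = 1.5, n = 6
h = (b - a)/n = 0.250000

Simpson's rule: (h/3)[f(x₀) + 4f(x₁) + 2f(x₂) + ... + f(xₙ)]

x_0 = 0.0000, f(x_0) = 0.000000, coefficient = 1
x_1 = 0.2500, f(x_1) = 0.061209, coefficient = 4
x_2 = 0.5000, f(x_2) = 0.229849, coefficient = 2
x_3 = 0.7500, f(x_3) = 0.464631, coefficient = 4
x_4 = 1.0000, f(x_4) = 0.708073, coefficient = 2
x_5 = 1.2500, f(x_5) = 0.900572, coefficient = 4
x_6 = 1.5000, f(x_6) = 0.994996, coefficient = 1

I ≈ (0.250000/3) × 8.576488 = 0.714707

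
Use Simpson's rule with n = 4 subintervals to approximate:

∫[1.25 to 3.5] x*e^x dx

f(x) = x*e^x
a = 1.25, b = 3.5, n = 4
h = (b - a)/n = 0.562500

Simpson's rule: (h/3)[f(x₀) + 4f(x₁) + 2f(x₂) + ... + f(xₙ)]

x_0 = 1.2500, f(x_0) = 4.362929, coefficient = 1
x_1 = 1.8125, f(x_1) = 11.102909, coefficient = 4
x_2 = 2.3750, f(x_2) = 25.533656, coefficient = 2
x_3 = 2.9375, f(x_3) = 55.426559, coefficient = 4
x_4 = 3.5000, f(x_4) = 115.904082, coefficient = 1

I ≈ (0.562500/3) × 437.452193 = 82.022286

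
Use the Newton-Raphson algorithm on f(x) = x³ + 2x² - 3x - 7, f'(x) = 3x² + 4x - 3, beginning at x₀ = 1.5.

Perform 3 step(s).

f(x) = x³ + 2x² - 3x - 7
f'(x) = 3x² + 4x - 3
x₀ = 1.5

Newton-Raphson formula: x_{n+1} = x_n - f(x_n)/f'(x_n)

Iteration 1:
  f(1.500000) = -3.625000
  f'(1.500000) = 9.750000
  x_1 = 1.500000 - (-3.625000)/9.750000 = 1.871795
Iteration 2:
  f(1.871795) = 0.949898
  f'(1.871795) = 14.998028
  x_2 = 1.871795 - 0.949898/14.998028 = 1.808460
Iteration 3:
  f(1.808460) = 0.030294
  f'(1.808460) = 14.045423
  x_3 = 1.808460 - 0.030294/14.045423 = 1.806303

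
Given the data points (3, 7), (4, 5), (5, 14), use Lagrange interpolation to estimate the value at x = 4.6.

Lagrange interpolation formula:
P(x) = Σ yᵢ × Lᵢ(x)
where Lᵢ(x) = Π_{j≠i} (x - xⱼ)/(xᵢ - xⱼ)

L_0(4.6) = (4.6 - 4)/(3 - 4) × (4.6 - 5)/(3 - 5) = -0.120000
L_1(4.6) = (4.6 - 3)/(4 - 3) × (4.6 - 5)/(4 - 5) = 0.640000
L_2(4.6) = (4.6 - 3)/(5 - 3) × (4.6 - 4)/(5 - 4) = 0.480000

P(4.6) = 7×L_0(4.6) + 5×L_1(4.6) + 14×L_2(4.6)
P(4.6) = 9.080000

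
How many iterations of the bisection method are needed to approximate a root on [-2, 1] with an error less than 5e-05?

We need (b-a)/2^n ≤ 5e-05
(1 - (-2))/2^n ≤ 5e-05
3/2^n ≤ 5e-05
2^n ≥ 60000
n ≥ log₂(60000) = 15.87
n ≥ 16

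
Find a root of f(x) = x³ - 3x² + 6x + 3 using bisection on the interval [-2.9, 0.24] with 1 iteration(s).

f(x) = x³ - 3x² + 6x + 3
Initial interval: [-2.9, 0.24]

Iteration 1:
  c_1 = (-2.900000 + 0.240000)/2 = -1.330000
  f(c_1) = f(-1.330000) = -12.639337
  f(a) × f(c) ≥ 0, new interval: [-1.330000, 0.240000]

After 1 iteration(s), the approximation is c_1 = -1.330000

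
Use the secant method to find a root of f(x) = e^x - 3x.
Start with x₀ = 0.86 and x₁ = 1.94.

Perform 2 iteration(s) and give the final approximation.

f(x) = e^x - 3x
x₀ = 0.86, x₁ = 1.94

Secant formula: x_{n+1} = x_n - f(x_n)(x_n - x_{n-1})/(f(x_n) - f(x_{n-1}))

Iteration 1:
  f(0.860000) = -0.216839
  f(1.940000) = 1.138751
  x_2 = 1.940000 - 1.138751×(1.940000 - 0.860000)/(1.138751 - (-0.216839))
       = 1.032756
Iteration 2:
  f(1.940000) = 1.138751
  f(1.032756) = -0.289472
  x_3 = 1.032756 - (-0.289472)×(1.032756 - 1.940000)/(-0.289472 - 1.138751)
       = 1.216636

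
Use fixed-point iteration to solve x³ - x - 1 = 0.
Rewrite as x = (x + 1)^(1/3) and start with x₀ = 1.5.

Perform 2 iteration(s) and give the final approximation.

Equation: x³ - x - 1 = 0
Fixed-point form: x = (x + 1)^(1/3)
x₀ = 1.5

x_1 = g(1.500000) = 1.357209
x_2 = g(1.357209) = 1.330861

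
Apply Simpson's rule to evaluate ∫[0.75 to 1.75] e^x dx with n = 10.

f(x) = e^x
a = 0.75, b = 1.75, n = 10
h = (b - a)/n = 0.100000

Simpson's rule: (h/3)[f(x₀) + 4f(x₁) + 2f(x₂) + ... + f(xₙ)]

x_0 = 0.7500, f(x_0) = 2.117000, coefficient = 1
x_1 = 0.8500, f(x_1) = 2.339647, coefficient = 4
x_2 = 0.9500, f(x_2) = 2.585710, coefficient = 2
x_3 = 1.0500, f(x_3) = 2.857651, coefficient = 4
x_4 = 1.1500, f(x_4) = 3.158193, coefficient = 2
x_5 = 1.2500, f(x_5) = 3.490343, coefficient = 4
x_6 = 1.3500, f(x_6) = 3.857426, coefficient = 2
x_7 = 1.4500, f(x_7) = 4.263115, coefficient = 4
x_8 = 1.5500, f(x_8) = 4.711470, coefficient = 2
x_9 = 1.6500, f(x_9) = 5.206980, coefficient = 4
x_10 = 1.7500, f(x_10) = 5.754603, coefficient = 1

I ≈ (0.100000/3) × 109.128140 = 3.637605
Exact value: 3.637603
Error: 0.000002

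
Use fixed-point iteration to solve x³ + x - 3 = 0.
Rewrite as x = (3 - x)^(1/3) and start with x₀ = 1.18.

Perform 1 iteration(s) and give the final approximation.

Equation: x³ + x - 3 = 0
Fixed-point form: x = (3 - x)^(1/3)
x₀ = 1.18

x_1 = g(1.180000) = 1.220929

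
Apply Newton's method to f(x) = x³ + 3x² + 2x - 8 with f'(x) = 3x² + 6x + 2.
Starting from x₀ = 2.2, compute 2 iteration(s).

f(x) = x³ + 3x² + 2x - 8
f'(x) = 3x² + 6x + 2
x₀ = 2.2

Newton-Raphson formula: x_{n+1} = x_n - f(x_n)/f'(x_n)

Iteration 1:
  f(2.200000) = 21.568000
  f'(2.200000) = 29.720000
  x_1 = 2.200000 - 21.568000/29.720000 = 1.474293
Iteration 2:
  f(1.474293) = 4.673647
  f'(1.474293) = 17.366384
  x_2 = 1.474293 - 4.673647/17.366384 = 1.205173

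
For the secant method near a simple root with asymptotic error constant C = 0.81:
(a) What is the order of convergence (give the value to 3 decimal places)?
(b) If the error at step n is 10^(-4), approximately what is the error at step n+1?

(a) Secant method has superlinear convergence with order φ = (1+√5)/2 ≈ 1.618.
    This means |e_{n+1}| ≈ C|e_n|^1.618.

(b) With |e_n| = 10^(-4) and C = 0.81:
    |e_{n+1}| ≈ 0.81 × (10^(-4))^1.618 = 0.81 × 10^(-6.47)

(a) ≈ 1.618 (golden ratio); (b) |e_{n+1}| ≈ 2.731e-07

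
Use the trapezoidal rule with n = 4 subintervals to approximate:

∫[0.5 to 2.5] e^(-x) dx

f(x) = e^(-x)
a = 0.5, b = 2.5, n = 4
h = (b - a)/n = 0.500000

Trapezoidal rule: (h/2)[f(x₀) + 2f(x₁) + 2f(x₂) + ... + f(xₙ)]

x_0 = 0.5000, f(x_0) = 0.606531, coefficient = 1
x_1 = 1.0000, f(x_1) = 0.367879, coefficient = 2
x_2 = 1.5000, f(x_2) = 0.223130, coefficient = 2
x_3 = 2.0000, f(x_3) = 0.135335, coefficient = 2
x_4 = 2.5000, f(x_4) = 0.082085, coefficient = 1

I ≈ (0.500000/2) × 2.141305 = 0.535326
Exact value: 0.524446
Error: 0.010881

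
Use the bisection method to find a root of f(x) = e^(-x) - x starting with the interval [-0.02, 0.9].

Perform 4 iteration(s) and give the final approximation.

f(x) = e^(-x) - x
Initial interval: [-0.02, 0.9]

Iteration 1:
  c_1 = (-0.020000 + 0.900000)/2 = 0.440000
  f(c_1) = f(0.440000) = 0.204036
  f(a) × f(c) ≥ 0, new interval: [0.440000, 0.900000]
Iteration 2:
  c_2 = (0.440000 + 0.900000)/2 = 0.670000
  f(c_2) = f(0.670000) = -0.158291
  f(a) × f(c) < 0, new interval: [0.440000, 0.670000]
Iteration 3:
  c_3 = (0.440000 + 0.670000)/2 = 0.555000
  f(c_3) = f(0.555000) = 0.019072
  f(a) × f(c) ≥ 0, new interval: [0.555000, 0.670000]
Iteration 4:
  c_4 = (0.555000 + 0.670000)/2 = 0.612500
  f(c_4) = f(0.612500) = -0.070506
  f(a) × f(c) < 0, new interval: [0.555000, 0.612500]

After 4 iteration(s), the approximation is c_4 = 0.612500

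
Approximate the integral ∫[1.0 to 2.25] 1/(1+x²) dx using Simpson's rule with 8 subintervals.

f(x) = 1/(1+x²)
a = 1.0, b = 2.25, n = 8
h = (b - a)/n = 0.156250

Simpson's rule: (h/3)[f(x₀) + 4f(x₁) + 2f(x₂) + ... + f(xₙ)]

x_0 = 1.0000, f(x_0) = 0.500000, coefficient = 1
x_1 = 1.1562, f(x_1) = 0.427915, coefficient = 4
x_2 = 1.3125, f(x_2) = 0.367288, coefficient = 2
x_3 = 1.4688, f(x_3) = 0.316734, coefficient = 4
x_4 = 1.6250, f(x_4) = 0.274678, coefficient = 2
x_5 = 1.7812, f(x_5) = 0.239644, coefficient = 4
x_6 = 1.9375, f(x_6) = 0.210353, coefficient = 2
x_7 = 2.0938, f(x_7) = 0.185743, coefficient = 4
x_8 = 2.2500, f(x_8) = 0.164948, coefficient = 1

I ≈ (0.156250/3) × 7.049730 = 0.367173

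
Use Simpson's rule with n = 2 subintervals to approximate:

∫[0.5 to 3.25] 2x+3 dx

f(x) = 2x+3
a = 0.5, b = 3.25, n = 2
h = (b - a)/n = 1.375000

Simpson's rule: (h/3)[f(x₀) + 4f(x₁) + 2f(x₂) + ... + f(xₙ)]

x_0 = 0.5000, f(x_0) = 4.000000, coefficient = 1
x_1 = 1.8750, f(x_1) = 6.750000, coefficient = 4
x_2 = 3.2500, f(x_2) = 9.500000, coefficient = 1

I ≈ (1.375000/3) × 40.500000 = 18.562500
Exact value: 18.562500
Error: 0.000000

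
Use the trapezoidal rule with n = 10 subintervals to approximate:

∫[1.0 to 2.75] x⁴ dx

f(x) = x⁴
a = 1.0, b = 2.75, n = 10
h = (b - a)/n = 0.175000

Trapezoidal rule: (h/2)[f(x₀) + 2f(x₁) + 2f(x₂) + ... + f(xₙ)]

x_0 = 1.0000, f(x_0) = 1.000000, coefficient = 1
x_1 = 1.1750, f(x_1) = 1.906125, coefficient = 2
x_2 = 1.3500, f(x_2) = 3.321506, coefficient = 2
x_3 = 1.5250, f(x_3) = 5.408532, coefficient = 2
x_4 = 1.7000, f(x_4) = 8.352100, coefficient = 2
x_5 = 1.8750, f(x_5) = 12.359619, coefficient = 2
x_6 = 2.0500, f(x_6) = 17.661006, coefficient = 2
x_7 = 2.2250, f(x_7) = 24.508688, coefficient = 2
x_8 = 2.4000, f(x_8) = 33.177600, coefficient = 2
x_9 = 2.5750, f(x_9) = 43.965188, coefficient = 2
x_10 = 2.7500, f(x_10) = 57.191406, coefficient = 1

I ≈ (0.175000/2) × 359.512135 = 31.457312
Exact value: 31.255273
Error: 0.202038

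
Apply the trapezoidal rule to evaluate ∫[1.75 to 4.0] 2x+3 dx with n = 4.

f(x) = 2x+3
a = 1.75, b = 4.0, n = 4
h = (b - a)/n = 0.562500

Trapezoidal rule: (h/2)[f(x₀) + 2f(x₁) + 2f(x₂) + ... + f(xₙ)]

x_0 = 1.7500, f(x_0) = 6.500000, coefficient = 1
x_1 = 2.3125, f(x_1) = 7.625000, coefficient = 2
x_2 = 2.8750, f(x_2) = 8.750000, coefficient = 2
x_3 = 3.4375, f(x_3) = 9.875000, coefficient = 2
x_4 = 4.0000, f(x_4) = 11.000000, coefficient = 1

I ≈ (0.562500/2) × 70.000000 = 19.687500
Exact value: 19.687500
Error: 0.000000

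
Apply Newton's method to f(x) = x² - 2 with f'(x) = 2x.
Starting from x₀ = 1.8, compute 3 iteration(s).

f(x) = x² - 2
f'(x) = 2x
x₀ = 1.8

Newton-Raphson formula: x_{n+1} = x_n - f(x_n)/f'(x_n)

Iteration 1:
  f(1.800000) = 1.240000
  f'(1.800000) = 3.600000
  x_1 = 1.800000 - 1.240000/3.600000 = 1.455556
Iteration 2:
  f(1.455556) = 0.118642
  f'(1.455556) = 2.911111
  x_2 = 1.455556 - 0.118642/2.911111 = 1.414801
Iteration 3:
  f(1.414801) = 0.001661
  f'(1.414801) = 2.829601
  x_3 = 1.414801 - 0.001661/2.829601 = 1.414214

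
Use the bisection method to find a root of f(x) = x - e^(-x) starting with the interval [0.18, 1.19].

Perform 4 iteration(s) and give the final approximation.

f(x) = x - e^(-x)
Initial interval: [0.18, 1.19]

Iteration 1:
  c_1 = (0.180000 + 1.190000)/2 = 0.685000
  f(c_1) = f(0.685000) = 0.180910
  f(a) × f(c) < 0, new interval: [0.180000, 0.685000]
Iteration 2:
  c_2 = (0.180000 + 0.685000)/2 = 0.432500
  f(c_2) = f(0.432500) = -0.216385
  f(a) × f(c) ≥ 0, new interval: [0.432500, 0.685000]
Iteration 3:
  c_3 = (0.432500 + 0.685000)/2 = 0.558750
  f(c_3) = f(0.558750) = -0.013174
  f(a) × f(c) ≥ 0, new interval: [0.558750, 0.685000]
Iteration 4:
  c_4 = (0.558750 + 0.685000)/2 = 0.621875
  f(c_4) = f(0.621875) = 0.084938
  f(a) × f(c) < 0, new interval: [0.558750, 0.621875]

After 4 iteration(s), the approximation is c_4 = 0.621875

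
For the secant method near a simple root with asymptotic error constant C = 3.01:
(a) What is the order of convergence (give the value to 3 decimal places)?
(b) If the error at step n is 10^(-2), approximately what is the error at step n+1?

(a) Secant method has superlinear convergence with order φ = (1+√5)/2 ≈ 1.618.
    This means |e_{n+1}| ≈ C|e_n|^1.618.

(b) With |e_n| = 10^(-2) and C = 3.01:
    |e_{n+1}| ≈ 3.01 × (10^(-2))^1.618 = 3.01 × 10^(-3.24)

(a) ≈ 1.618 (golden ratio); (b) |e_{n+1}| ≈ 1.748e-03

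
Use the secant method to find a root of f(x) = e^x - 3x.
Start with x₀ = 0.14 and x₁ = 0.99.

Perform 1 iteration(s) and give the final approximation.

f(x) = e^x - 3x
x₀ = 0.14, x₁ = 0.99

Secant formula: x_{n+1} = x_n - f(x_n)(x_n - x_{n-1})/(f(x_n) - f(x_{n-1}))

Iteration 1:
  f(0.140000) = 0.730274
  f(0.990000) = -0.278766
  x_2 = 0.990000 - (-0.278766)×(0.990000 - 0.140000)/(-0.278766 - 0.730274)
       = 0.755172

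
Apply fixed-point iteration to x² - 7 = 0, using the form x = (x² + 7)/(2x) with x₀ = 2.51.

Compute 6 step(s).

Equation: x² - 7 = 0
Fixed-point form: x = (x² + 7)/(2x)
x₀ = 2.51

x_1 = g(2.510000) = 2.649422
x_2 = g(2.649422) = 2.645754
x_3 = g(2.645754) = 2.645751
x_4 = g(2.645751) = 2.645751
x_5 = g(2.645751) = 2.645751
x_6 = g(2.645751) = 2.645751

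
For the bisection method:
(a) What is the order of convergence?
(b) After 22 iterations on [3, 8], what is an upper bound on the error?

(a) Bisection has linear (order 1) convergence; the error is halved each step.

(b) Error bound = (b-a)/2^n = (8 - 3)/2^{22}
    = 5/2^{22}

(a) 1 (linear); (b) error ≤ 1.19e-06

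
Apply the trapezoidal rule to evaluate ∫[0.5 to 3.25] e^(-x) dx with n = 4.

f(x) = e^(-x)
a = 0.5, b = 3.25, n = 4
h = (b - a)/n = 0.687500

Trapezoidal rule: (h/2)[f(x₀) + 2f(x₁) + 2f(x₂) + ... + f(xₙ)]

x_0 = 0.5000, f(x_0) = 0.606531, coefficient = 1
x_1 = 1.1875, f(x_1) = 0.304983, coefficient = 2
x_2 = 1.8750, f(x_2) = 0.153355, coefficient = 2
x_3 = 2.5625, f(x_3) = 0.077112, coefficient = 2
x_4 = 3.2500, f(x_4) = 0.038774, coefficient = 1

I ≈ (0.687500/2) × 1.716204 = 0.589945
Exact value: 0.567756
Error: 0.022189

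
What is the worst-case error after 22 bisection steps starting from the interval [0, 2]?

Bisection error bound: |error| ≤ (b-a)/2^n
|error| ≤ (2 - 0)/2^22 = 2/2^22
|error| ≤ 0.0000004768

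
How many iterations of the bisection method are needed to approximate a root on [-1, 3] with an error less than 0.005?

We need (b-a)/2^n ≤ 0.005
(3 - (-1))/2^n ≤ 0.005
4/2^n ≤ 0.005
2^n ≥ 800
n ≥ log₂(800) = 9.64
n ≥ 10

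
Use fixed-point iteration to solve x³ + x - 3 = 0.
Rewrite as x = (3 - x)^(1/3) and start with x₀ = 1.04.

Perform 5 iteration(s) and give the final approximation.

Equation: x³ + x - 3 = 0
Fixed-point form: x = (3 - x)^(1/3)
x₀ = 1.04

x_1 = g(1.040000) = 1.251465
x_2 = g(1.251465) = 1.204735
x_3 = g(1.204735) = 1.215373
x_4 = g(1.215373) = 1.212967
x_5 = g(1.212967) = 1.213512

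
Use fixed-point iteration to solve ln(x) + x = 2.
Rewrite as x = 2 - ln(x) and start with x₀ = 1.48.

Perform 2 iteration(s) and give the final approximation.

Equation: ln(x) + x = 2
Fixed-point form: x = 2 - ln(x)
x₀ = 1.48

x_1 = g(1.480000) = 1.607958
x_2 = g(1.607958) = 1.525035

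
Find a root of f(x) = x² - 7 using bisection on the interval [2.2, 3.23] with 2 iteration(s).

f(x) = x² - 7
Initial interval: [2.2, 3.23]

Iteration 1:
  c_1 = (2.200000 + 3.230000)/2 = 2.715000
  f(c_1) = f(2.715000) = 0.371225
  f(a) × f(c) < 0, new interval: [2.200000, 2.715000]
Iteration 2:
  c_2 = (2.200000 + 2.715000)/2 = 2.457500
  f(c_2) = f(2.457500) = -0.960694
  f(a) × f(c) ≥ 0, new interval: [2.457500, 2.715000]

After 2 iteration(s), the approximation is c_2 = 2.457500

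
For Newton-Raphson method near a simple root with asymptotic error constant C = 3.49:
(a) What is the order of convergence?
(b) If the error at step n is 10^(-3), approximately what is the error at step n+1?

(a) Newton-Raphson has quadratic (order 2) convergence near simple roots.
    This means |e_{n+1}| ≈ C|e_n|².

(b) With |e_n| = 10^(-3) and C = 3.49:
    |e_{n+1}| ≈ 3.49 × (10^(-3))² = 3.49 × 10^(-6)

(a) 2 (quadratic); (b) |e_{n+1}| ≈ 3.490e-06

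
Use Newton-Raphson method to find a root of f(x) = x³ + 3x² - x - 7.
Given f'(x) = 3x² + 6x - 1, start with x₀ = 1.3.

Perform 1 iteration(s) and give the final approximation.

f(x) = x³ + 3x² - x - 7
f'(x) = 3x² + 6x - 1
x₀ = 1.3

Newton-Raphson formula: x_{n+1} = x_n - f(x_n)/f'(x_n)

Iteration 1:
  f(1.300000) = -1.033000
  f'(1.300000) = 11.870000
  x_1 = 1.300000 - (-1.033000)/11.870000 = 1.387026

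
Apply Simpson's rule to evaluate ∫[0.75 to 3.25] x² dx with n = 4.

f(x) = x²
a = 0.75, b = 3.25, n = 4
h = (b - a)/n = 0.625000

Simpson's rule: (h/3)[f(x₀) + 4f(x₁) + 2f(x₂) + ... + f(xₙ)]

x_0 = 0.7500, f(x_0) = 0.562500, coefficient = 1
x_1 = 1.3750, f(x_1) = 1.890625, coefficient = 4
x_2 = 2.0000, f(x_2) = 4.000000, coefficient = 2
x_3 = 2.6250, f(x_3) = 6.890625, coefficient = 4
x_4 = 3.2500, f(x_4) = 10.562500, coefficient = 1

I ≈ (0.625000/3) × 54.250000 = 11.302083
Exact value: 11.302083
Error: 0.000000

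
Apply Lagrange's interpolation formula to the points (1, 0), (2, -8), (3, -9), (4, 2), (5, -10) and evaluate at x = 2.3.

Lagrange interpolation formula:
P(x) = Σ yᵢ × Lᵢ(x)
where Lᵢ(x) = Π_{j≠i} (x - xⱼ)/(xᵢ - xⱼ)

L_0(2.3) = (2.3 - 2)/(1 - 2) × (2.3 - 3)/(1 - 3) × (2.3 - 4)/(1 - 4) × (2.3 - 5)/(1 - 5) = -0.040162
L_1(2.3) = (2.3 - 1)/(2 - 1) × (2.3 - 3)/(2 - 3) × (2.3 - 4)/(2 - 4) × (2.3 - 5)/(2 - 5) = 0.696150
L_2(2.3) = (2.3 - 1)/(3 - 1) × (2.3 - 2)/(3 - 2) × (2.3 - 4)/(3 - 4) × (2.3 - 5)/(3 - 5) = 0.447525
L_3(2.3) = (2.3 - 1)/(4 - 1) × (2.3 - 2)/(4 - 2) × (2.3 - 3)/(4 - 3) × (2.3 - 5)/(4 - 5) = -0.122850
L_4(2.3) = (2.3 - 1)/(5 - 1) × (2.3 - 2)/(5 - 2) × (2.3 - 3)/(5 - 3) × (2.3 - 4)/(5 - 4) = 0.019337

P(2.3) = 0×L_0(2.3) + (-8)×L_1(2.3) + (-9)×L_2(2.3) + 2×L_3(2.3) + (-10)×L_4(2.3)
P(2.3) = -10.036000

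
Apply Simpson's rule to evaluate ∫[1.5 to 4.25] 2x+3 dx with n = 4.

f(x) = 2x+3
a = 1.5, b = 4.25, n = 4
h = (b - a)/n = 0.687500

Simpson's rule: (h/3)[f(x₀) + 4f(x₁) + 2f(x₂) + ... + f(xₙ)]

x_0 = 1.5000, f(x_0) = 6.000000, coefficient = 1
x_1 = 2.1875, f(x_1) = 7.375000, coefficient = 4
x_2 = 2.8750, f(x_2) = 8.750000, coefficient = 2
x_3 = 3.5625, f(x_3) = 10.125000, coefficient = 4
x_4 = 4.2500, f(x_4) = 11.500000, coefficient = 1

I ≈ (0.687500/3) × 105.000000 = 24.062500
Exact value: 24.062500
Error: 0.000000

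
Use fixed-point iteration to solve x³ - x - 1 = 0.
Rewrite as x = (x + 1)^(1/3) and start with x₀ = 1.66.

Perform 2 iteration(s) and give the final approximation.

Equation: x³ - x - 1 = 0
Fixed-point form: x = (x + 1)^(1/3)
x₀ = 1.66

x_1 = g(1.660000) = 1.385566
x_2 = g(1.385566) = 1.336176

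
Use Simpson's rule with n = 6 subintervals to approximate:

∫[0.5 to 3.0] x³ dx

f(x) = x³
a = 0.5, b = 3.0, n = 6
h = (b - a)/n = 0.416667

Simpson's rule: (h/3)[f(x₀) + 4f(x₁) + 2f(x₂) + ... + f(xₙ)]

x_0 = 0.5000, f(x_0) = 0.125000, coefficient = 1
x_1 = 0.9167, f(x_1) = 0.770255, coefficient = 4
x_2 = 1.3333, f(x_2) = 2.370370, coefficient = 2
x_3 = 1.7500, f(x_3) = 5.359375, coefficient = 4
x_4 = 2.1667, f(x_4) = 10.171296, coefficient = 2
x_5 = 2.5833, f(x_5) = 17.240162, coefficient = 4
x_6 = 3.0000, f(x_6) = 27.000000, coefficient = 1

I ≈ (0.416667/3) × 145.687500 = 20.234375
Exact value: 20.234375
Error: 0.000000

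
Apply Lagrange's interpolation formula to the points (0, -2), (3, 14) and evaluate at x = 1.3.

Lagrange interpolation formula:
P(x) = Σ yᵢ × Lᵢ(x)
where Lᵢ(x) = Π_{j≠i} (x - xⱼ)/(xᵢ - xⱼ)

L_0(1.3) = (1.3 - 3)/(0 - 3) = 0.566667
L_1(1.3) = (1.3 - 0)/(3 - 0) = 0.433333

P(1.3) = (-2)×L_0(1.3) + 14×L_1(1.3)
P(1.3) = 4.933333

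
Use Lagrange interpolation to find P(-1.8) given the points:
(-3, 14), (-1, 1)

Lagrange interpolation formula:
P(x) = Σ yᵢ × Lᵢ(x)
where Lᵢ(x) = Π_{j≠i} (x - xⱼ)/(xᵢ - xⱼ)

L_0(-1.8) = (-1.8 - (-1))/(-3 - (-1)) = 0.400000
L_1(-1.8) = (-1.8 - (-3))/(-1 - (-3)) = 0.600000

P(-1.8) = 14×L_0(-1.8) + 1×L_1(-1.8)
P(-1.8) = 6.200000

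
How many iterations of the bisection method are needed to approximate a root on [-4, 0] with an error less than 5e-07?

We need (b-a)/2^n ≤ 5e-07
(0 - (-4))/2^n ≤ 5e-07
4/2^n ≤ 5e-07
2^n ≥ 8000000
n ≥ log₂(8000000) = 22.93
n ≥ 23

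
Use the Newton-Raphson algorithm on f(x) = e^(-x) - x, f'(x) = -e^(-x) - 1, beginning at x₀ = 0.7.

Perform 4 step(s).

f(x) = e^(-x) - x
f'(x) = -e^(-x) - 1
x₀ = 0.7

Newton-Raphson formula: x_{n+1} = x_n - f(x_n)/f'(x_n)

Iteration 1:
  f(0.700000) = -0.203415
  f'(0.700000) = -1.496585
  x_1 = 0.700000 - (-0.203415)/(-1.496585) = 0.564081
Iteration 2:
  f(0.564081) = 0.004802
  f'(0.564081) = -1.568883
  x_2 = 0.564081 - 0.004802/(-1.568883) = 0.567142
Iteration 3:
  f(0.567142) = 0.000003
  f'(0.567142) = -1.567144
  x_3 = 0.567142 - 0.000003/(-1.567144) = 0.567143
Iteration 4:
  f(0.567143) = 0.000000
  f'(0.567143) = -1.567143
  x_4 = 0.567143 - 0.000000/(-1.567143) = 0.567143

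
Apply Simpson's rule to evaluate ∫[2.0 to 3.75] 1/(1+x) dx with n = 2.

f(x) = 1/(1+x)
a = 2.0, b = 3.75, n = 2
h = (b - a)/n = 0.875000

Simpson's rule: (h/3)[f(x₀) + 4f(x₁) + 2f(x₂) + ... + f(xₙ)]

x_0 = 2.0000, f(x_0) = 0.333333, coefficient = 1
x_1 = 2.8750, f(x_1) = 0.258065, coefficient = 4
x_2 = 3.7500, f(x_2) = 0.210526, coefficient = 1

I ≈ (0.875000/3) × 1.576118 = 0.459701
Exact value: 0.459532
Error: 0.000169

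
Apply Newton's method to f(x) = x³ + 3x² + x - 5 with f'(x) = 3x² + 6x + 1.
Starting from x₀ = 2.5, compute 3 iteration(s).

f(x) = x³ + 3x² + x - 5
f'(x) = 3x² + 6x + 1
x₀ = 2.5

Newton-Raphson formula: x_{n+1} = x_n - f(x_n)/f'(x_n)

Iteration 1:
  f(2.500000) = 31.875000
  f'(2.500000) = 34.750000
  x_1 = 2.500000 - 31.875000/34.750000 = 1.582734
Iteration 2:
  f(1.582734) = 8.062694
  f'(1.582734) = 18.011542
  x_2 = 1.582734 - 8.062694/18.011542 = 1.135093
Iteration 3:
  f(1.135093) = 1.462901
  f'(1.135093) = 11.675871
  x_3 = 1.135093 - 1.462901/11.675871 = 1.009801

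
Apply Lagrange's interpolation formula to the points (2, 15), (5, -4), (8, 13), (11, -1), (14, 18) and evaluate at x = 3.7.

Lagrange interpolation formula:
P(x) = Σ yᵢ × Lᵢ(x)
where Lᵢ(x) = Π_{j≠i} (x - xⱼ)/(xᵢ - xⱼ)

L_0(3.7) = (3.7 - 5)/(2 - 5) × (3.7 - 8)/(2 - 8) × (3.7 - 11)/(2 - 11) × (3.7 - 14)/(2 - 14) = 0.216210
L_1(3.7) = (3.7 - 2)/(5 - 2) × (3.7 - 8)/(5 - 8) × (3.7 - 11)/(5 - 11) × (3.7 - 14)/(5 - 14) = 1.130944
L_2(3.7) = (3.7 - 2)/(8 - 2) × (3.7 - 5)/(8 - 5) × (3.7 - 11)/(8 - 11) × (3.7 - 14)/(8 - 14) = -0.512870
L_3(3.7) = (3.7 - 2)/(11 - 2) × (3.7 - 5)/(11 - 5) × (3.7 - 8)/(11 - 8) × (3.7 - 14)/(11 - 14) = 0.201401
L_4(3.7) = (3.7 - 2)/(14 - 2) × (3.7 - 5)/(14 - 5) × (3.7 - 8)/(14 - 8) × (3.7 - 11)/(14 - 11) = -0.035685

P(3.7) = 15×L_0(3.7) + (-4)×L_1(3.7) + 13×L_2(3.7) + (-1)×L_3(3.7) + 18×L_4(3.7)
P(3.7) = -8.791672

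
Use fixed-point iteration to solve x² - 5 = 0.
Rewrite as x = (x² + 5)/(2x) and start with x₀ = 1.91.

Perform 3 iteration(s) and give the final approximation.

Equation: x² - 5 = 0
Fixed-point form: x = (x² + 5)/(2x)
x₀ = 1.91

x_1 = g(1.910000) = 2.263901
x_2 = g(2.263901) = 2.236239
x_3 = g(2.236239) = 2.236068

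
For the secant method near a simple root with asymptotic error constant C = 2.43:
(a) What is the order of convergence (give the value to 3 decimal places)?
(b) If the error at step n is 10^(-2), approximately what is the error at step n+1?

(a) Secant method has superlinear convergence with order φ = (1+√5)/2 ≈ 1.618.
    This means |e_{n+1}| ≈ C|e_n|^1.618.

(b) With |e_n| = 10^(-2) and C = 2.43:
    |e_{n+1}| ≈ 2.43 × (10^(-2))^1.618 = 2.43 × 10^(-3.24)

(a) ≈ 1.618 (golden ratio); (b) |e_{n+1}| ≈ 1.411e-03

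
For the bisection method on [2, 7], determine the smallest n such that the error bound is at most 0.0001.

We need (b-a)/2^n ≤ 0.0001
(7 - 2)/2^n ≤ 0.0001
5/2^n ≤ 0.0001
2^n ≥ 50000
n ≥ log₂(50000) = 15.61
n ≥ 16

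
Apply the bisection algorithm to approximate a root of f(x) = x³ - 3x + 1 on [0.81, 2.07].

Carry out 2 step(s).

f(x) = x³ - 3x + 1
Initial interval: [0.81, 2.07]

Iteration 1:
  c_1 = (0.810000 + 2.070000)/2 = 1.440000
  f(c_1) = f(1.440000) = -0.334016
  f(a) × f(c) ≥ 0, new interval: [1.440000, 2.070000]
Iteration 2:
  c_2 = (1.440000 + 2.070000)/2 = 1.755000
  f(c_2) = f(1.755000) = 1.140444
  f(a) × f(c) < 0, new interval: [1.440000, 1.755000]

After 2 iteration(s), the approximation is c_2 = 1.755000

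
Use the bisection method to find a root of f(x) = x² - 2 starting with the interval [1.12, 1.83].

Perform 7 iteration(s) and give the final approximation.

f(x) = x² - 2
Initial interval: [1.12, 1.83]

Iteration 1:
  c_1 = (1.120000 + 1.830000)/2 = 1.475000
  f(c_1) = f(1.475000) = 0.175625
  f(a) × f(c) < 0, new interval: [1.120000, 1.475000]
Iteration 2:
  c_2 = (1.120000 + 1.475000)/2 = 1.297500
  f(c_2) = f(1.297500) = -0.316494
  f(a) × f(c) ≥ 0, new interval: [1.297500, 1.475000]
Iteration 3:
  c_3 = (1.297500 + 1.475000)/2 = 1.386250
  f(c_3) = f(1.386250) = -0.078311
  f(a) × f(c) ≥ 0, new interval: [1.386250, 1.475000]
Iteration 4:
  c_4 = (1.386250 + 1.475000)/2 = 1.430625
  f(c_4) = f(1.430625) = 0.046688
  f(a) × f(c) < 0, new interval: [1.386250, 1.430625]
Iteration 5:
  c_5 = (1.386250 + 1.430625)/2 = 1.408438
  f(c_5) = f(1.408438) = -0.016304
  f(a) × f(c) ≥ 0, new interval: [1.408438, 1.430625]
Iteration 6:
  c_6 = (1.408438 + 1.430625)/2 = 1.419531
  f(c_6) = f(1.419531) = 0.015069
  f(a) × f(c) < 0, new interval: [1.408438, 1.419531]
Iteration 7:
  c_7 = (1.408438 + 1.419531)/2 = 1.413984
  f(c_7) = f(1.413984) = -0.000648
  f(a) × f(c) ≥ 0, new interval: [1.413984, 1.419531]

After 7 iteration(s), the approximation is c_7 = 1.413984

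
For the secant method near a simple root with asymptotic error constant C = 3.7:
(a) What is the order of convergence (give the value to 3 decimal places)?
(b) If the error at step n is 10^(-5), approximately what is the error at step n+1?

(a) Secant method has superlinear convergence with order φ = (1+√5)/2 ≈ 1.618.
    This means |e_{n+1}| ≈ C|e_n|^1.618.

(b) With |e_n| = 10^(-5) and C = 3.7:
    |e_{n+1}| ≈ 3.7 × (10^(-5))^1.618 = 3.7 × 10^(-8.09)

(a) ≈ 1.618 (golden ratio); (b) |e_{n+1}| ≈ 3.006e-08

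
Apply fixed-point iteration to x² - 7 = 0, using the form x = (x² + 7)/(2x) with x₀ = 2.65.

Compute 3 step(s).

Equation: x² - 7 = 0
Fixed-point form: x = (x² + 7)/(2x)
x₀ = 2.65

x_1 = g(2.650000) = 2.645755
x_2 = g(2.645755) = 2.645751
x_3 = g(2.645751) = 2.645751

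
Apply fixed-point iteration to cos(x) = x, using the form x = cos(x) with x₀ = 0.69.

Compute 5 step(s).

Equation: cos(x) = x
Fixed-point form: x = cos(x)
x₀ = 0.69

x_1 = g(0.690000) = 0.771246
x_2 = g(0.771246) = 0.717043
x_3 = g(0.717043) = 0.753752
x_4 = g(0.753752) = 0.729126
x_5 = g(0.729126) = 0.745757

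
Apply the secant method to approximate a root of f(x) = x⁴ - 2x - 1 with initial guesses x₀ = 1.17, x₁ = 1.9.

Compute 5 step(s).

f(x) = x⁴ - 2x - 1
x₀ = 1.17, x₁ = 1.9

Secant formula: x_{n+1} = x_n - f(x_n)(x_n - x_{n-1})/(f(x_n) - f(x_{n-1}))

Iteration 1:
  f(1.170000) = -1.466113
  f(1.900000) = 8.232100
  x_2 = 1.900000 - 8.232100×(1.900000 - 1.170000)/(8.232100 - (-1.466113))
       = 1.280357
Iteration 2:
  f(1.900000) = 8.232100
  f(1.280357) = -0.873366
  x_3 = 1.280357 - (-0.873366)×(1.280357 - 1.900000)/(-0.873366 - 8.232100)
       = 1.339791
Iteration 3:
  f(1.280357) = -0.873366
  f(1.339791) = -0.457415
  x_4 = 1.339791 - (-0.457415)×(1.339791 - 1.280357)/(-0.457415 - (-0.873366))
       = 1.405150
Iteration 4:
  f(1.339791) = -0.457415
  f(1.405150) = 0.088137
  x_5 = 1.405150 - 0.088137×(1.405150 - 1.339791)/(0.088137 - (-0.457415))
       = 1.394591
Iteration 5:
  f(1.405150) = 0.088137
  f(1.394591) = -0.006611
  x_6 = 1.394591 - (-0.006611)×(1.394591 - 1.405150)/(-0.006611 - 0.088137)
       = 1.395327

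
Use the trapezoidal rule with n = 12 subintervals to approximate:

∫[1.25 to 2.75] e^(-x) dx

f(x) = e^(-x)
a = 1.25, b = 2.75, n = 12
h = (b - a)/n = 0.125000

Trapezoidal rule: (h/2)[f(x₀) + 2f(x₁) + 2f(x₂) + ... + f(xₙ)]

x_0 = 1.2500, f(x_0) = 0.286505, coefficient = 1
x_1 = 1.3750, f(x_1) = 0.252840, coefficient = 2
x_2 = 1.5000, f(x_2) = 0.223130, coefficient = 2
x_3 = 1.6250, f(x_3) = 0.196912, coefficient = 2
x_4 = 1.7500, f(x_4) = 0.173774, coefficient = 2
x_5 = 1.8750, f(x_5) = 0.153355, coefficient = 2
x_6 = 2.0000, f(x_6) = 0.135335, coefficient = 2
x_7 = 2.1250, f(x_7) = 0.119433, coefficient = 2
x_8 = 2.2500, f(x_8) = 0.105399, coefficient = 2
x_9 = 2.3750, f(x_9) = 0.093014, coefficient = 2
x_10 = 2.5000, f(x_10) = 0.082085, coefficient = 2
x_11 = 2.6250, f(x_11) = 0.072440, coefficient = 2
x_12 = 2.7500, f(x_12) = 0.063928, coefficient = 1

I ≈ (0.125000/2) × 3.565867 = 0.222867
Exact value: 0.222577
Error: 0.000290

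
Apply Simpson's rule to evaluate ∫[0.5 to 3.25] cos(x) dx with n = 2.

f(x) = cos(x)
a = 0.5, b = 3.25, n = 2
h = (b - a)/n = 1.375000

Simpson's rule: (h/3)[f(x₀) + 4f(x₁) + 2f(x₂) + ... + f(xₙ)]

x_0 = 0.5000, f(x_0) = 0.877583, coefficient = 1
x_1 = 1.8750, f(x_1) = -0.299534, coefficient = 4
x_2 = 3.2500, f(x_2) = -0.994130, coefficient = 1

I ≈ (1.375000/3) × -1.314681 = -0.602562
Exact value: -0.587621
Error: 0.014942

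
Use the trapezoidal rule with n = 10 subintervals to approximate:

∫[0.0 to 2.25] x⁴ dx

f(x) = x⁴
a = 0.0, b = 2.25, n = 10
h = (b - a)/n = 0.225000

Trapezoidal rule: (h/2)[f(x₀) + 2f(x₁) + 2f(x₂) + ... + f(xₙ)]

x_0 = 0.0000, f(x_0) = 0.000000, coefficient = 1
x_1 = 0.2250, f(x_1) = 0.002563, coefficient = 2
x_2 = 0.4500, f(x_2) = 0.041006, coefficient = 2
x_3 = 0.6750, f(x_3) = 0.207594, coefficient = 2
x_4 = 0.9000, f(x_4) = 0.656100, coefficient = 2
x_5 = 1.1250, f(x_5) = 1.601807, coefficient = 2
x_6 = 1.3500, f(x_6) = 3.321506, coefficient = 2
x_7 = 1.5750, f(x_7) = 6.153500, coefficient = 2
x_8 = 1.8000, f(x_8) = 10.497600, coefficient = 2
x_9 = 2.0250, f(x_9) = 16.815125, coefficient = 2
x_10 = 2.2500, f(x_10) = 25.628906, coefficient = 1

I ≈ (0.225000/2) × 104.222510 = 11.725032
Exact value: 11.533008
Error: 0.192025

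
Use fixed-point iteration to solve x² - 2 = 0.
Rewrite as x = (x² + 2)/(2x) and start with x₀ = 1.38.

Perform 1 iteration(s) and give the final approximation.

Equation: x² - 2 = 0
Fixed-point form: x = (x² + 2)/(2x)
x₀ = 1.38

x_1 = g(1.380000) = 1.414638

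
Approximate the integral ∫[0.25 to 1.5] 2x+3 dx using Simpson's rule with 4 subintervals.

f(x) = 2x+3
a = 0.25, b = 1.5, n = 4
h = (b - a)/n = 0.312500

Simpson's rule: (h/3)[f(x₀) + 4f(x₁) + 2f(x₂) + ... + f(xₙ)]

x_0 = 0.2500, f(x_0) = 3.500000, coefficient = 1
x_1 = 0.5625, f(x_1) = 4.125000, coefficient = 4
x_2 = 0.8750, f(x_2) = 4.750000, coefficient = 2
x_3 = 1.1875, f(x_3) = 5.375000, coefficient = 4
x_4 = 1.5000, f(x_4) = 6.000000, coefficient = 1

I ≈ (0.312500/3) × 57.000000 = 5.937500
Exact value: 5.937500
Error: 0.000000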